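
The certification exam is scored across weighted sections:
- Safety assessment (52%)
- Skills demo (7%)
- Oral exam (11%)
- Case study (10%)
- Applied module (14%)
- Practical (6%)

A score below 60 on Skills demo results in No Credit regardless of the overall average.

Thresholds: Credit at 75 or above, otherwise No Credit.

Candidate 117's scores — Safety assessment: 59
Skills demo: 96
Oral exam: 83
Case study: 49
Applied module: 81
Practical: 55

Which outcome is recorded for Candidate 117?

No Credit

Skills demo score 96 ≥ 60: minimum met.
Weighted total:
  Safety assessment 59 × 0.52 = 30.68
  Skills demo 96 × 0.07 = 6.72
  Oral exam 83 × 0.11 = 9.13
  Case study 49 × 0.1 = 4.9
  Applied module 81 × 0.14 = 11.34
  Practical 55 × 0.06 = 3.3
Sum = 66.07
66.07 < 75 → No Credit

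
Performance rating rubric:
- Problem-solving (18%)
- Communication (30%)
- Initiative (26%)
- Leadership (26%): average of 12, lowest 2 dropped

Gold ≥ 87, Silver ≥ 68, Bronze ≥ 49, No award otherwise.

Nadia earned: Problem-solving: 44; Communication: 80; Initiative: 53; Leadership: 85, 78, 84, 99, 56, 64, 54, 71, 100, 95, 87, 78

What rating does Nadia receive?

Bronze

Leadership: drop 54, 56 → average of remaining 10 = 841/10 = 84.1
Weighted total:
  Problem-solving 44 × 0.18 = 7.92
  Communication 80 × 0.3 = 24
  Initiative 53 × 0.26 = 13.78
  Leadership 84.1 × 0.26 = 21.866
Sum = 67.566
67.566 is ≥ 49 and < 68 → Bronze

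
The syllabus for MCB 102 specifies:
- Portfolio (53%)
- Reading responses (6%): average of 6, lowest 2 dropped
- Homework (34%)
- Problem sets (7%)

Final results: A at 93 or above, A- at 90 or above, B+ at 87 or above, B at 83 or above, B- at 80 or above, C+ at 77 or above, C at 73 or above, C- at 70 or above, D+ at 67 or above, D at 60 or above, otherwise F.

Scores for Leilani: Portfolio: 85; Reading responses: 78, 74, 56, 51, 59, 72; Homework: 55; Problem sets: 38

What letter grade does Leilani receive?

Reading responses: drop 51, 56 → average of remaining 4 = 283/4 = 70.75
Weighted total:
  Portfolio 85 × 0.53 = 45.05
  Reading responses 70.75 × 0.06 = 4.245
  Homework 55 × 0.34 = 18.7
  Problem sets 38 × 0.07 = 2.66
Sum = 70.655
70.655 is ≥ 70 and < 73 → C-

C-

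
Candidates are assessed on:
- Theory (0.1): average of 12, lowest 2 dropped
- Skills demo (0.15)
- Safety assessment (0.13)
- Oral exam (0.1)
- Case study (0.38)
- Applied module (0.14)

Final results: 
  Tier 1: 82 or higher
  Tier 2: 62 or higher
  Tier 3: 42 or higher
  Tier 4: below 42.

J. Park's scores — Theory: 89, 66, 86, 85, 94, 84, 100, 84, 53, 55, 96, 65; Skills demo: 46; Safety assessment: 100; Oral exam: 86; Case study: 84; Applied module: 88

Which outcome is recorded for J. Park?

Theory: drop 53, 55 → average of remaining 10 = 849/10 = 84.9
Weighted total:
  Theory 84.9 × 0.1 = 8.49
  Skills demo 46 × 0.15 = 6.9
  Safety assessment 100 × 0.13 = 13
  Oral exam 86 × 0.1 = 8.6
  Case study 84 × 0.38 = 31.92
  Applied module 88 × 0.14 = 12.32
Sum = 81.23
81.23 is ≥ 62 and < 82 → Tier 2

Tier 2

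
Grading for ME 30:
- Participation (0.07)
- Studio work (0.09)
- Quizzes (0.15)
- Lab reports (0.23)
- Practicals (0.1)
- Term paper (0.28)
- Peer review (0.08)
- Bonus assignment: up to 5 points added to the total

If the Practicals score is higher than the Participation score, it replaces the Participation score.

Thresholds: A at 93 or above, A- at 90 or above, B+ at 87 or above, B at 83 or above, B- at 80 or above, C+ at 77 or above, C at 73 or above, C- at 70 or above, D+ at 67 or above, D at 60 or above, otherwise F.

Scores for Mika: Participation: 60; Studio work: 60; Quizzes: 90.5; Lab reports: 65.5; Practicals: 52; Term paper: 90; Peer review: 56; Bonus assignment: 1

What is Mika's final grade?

Practicals (52) ≤ Participation (60), so Participation stays at 60.
Weighted total:
  Participation 60 × 0.07 = 4.2
  Studio work 60 × 0.09 = 5.4
  Quizzes 90.5 × 0.15 = 13.575
  Lab reports 65.5 × 0.23 = 15.065
  Practicals 52 × 0.1 = 5.2
  Term paper 90 × 0.28 = 25.2
  Peer review 56 × 0.08 = 4.48
Sum = 73.12
Bonus assignment: 73.12 + 1 = 74.12
74.12 is ≥ 73 and < 77 → C

C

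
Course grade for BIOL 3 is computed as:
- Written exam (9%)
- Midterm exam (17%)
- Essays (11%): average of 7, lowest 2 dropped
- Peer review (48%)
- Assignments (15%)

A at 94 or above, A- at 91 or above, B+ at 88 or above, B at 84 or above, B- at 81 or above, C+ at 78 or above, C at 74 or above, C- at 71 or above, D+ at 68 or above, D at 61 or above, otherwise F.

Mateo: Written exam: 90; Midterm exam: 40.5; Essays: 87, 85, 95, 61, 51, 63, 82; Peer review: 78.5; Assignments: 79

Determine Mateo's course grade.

Essays: drop 51, 61 → average of remaining 5 = 412/5 = 82.4
Weighted total:
  Written exam 90 × 0.09 = 8.1
  Midterm exam 40.5 × 0.17 = 6.885
  Essays 82.4 × 0.11 = 9.064
  Peer review 78.5 × 0.48 = 37.68
  Assignments 79 × 0.15 = 11.85
Sum = 73.579
73.579 is ≥ 71 and < 74 → C-

C-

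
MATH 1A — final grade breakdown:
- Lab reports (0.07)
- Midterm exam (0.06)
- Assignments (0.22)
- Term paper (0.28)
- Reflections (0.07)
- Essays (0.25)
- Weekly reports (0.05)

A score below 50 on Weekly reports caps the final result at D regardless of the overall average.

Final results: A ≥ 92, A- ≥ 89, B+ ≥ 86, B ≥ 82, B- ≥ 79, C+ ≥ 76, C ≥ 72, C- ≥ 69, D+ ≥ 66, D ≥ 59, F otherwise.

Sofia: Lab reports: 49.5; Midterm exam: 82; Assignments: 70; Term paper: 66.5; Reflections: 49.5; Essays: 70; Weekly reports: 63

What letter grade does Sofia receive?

Weekly reports score 63 ≥ 50: minimum met.
Weighted total:
  Lab reports 49.5 × 0.07 = 3.465
  Midterm exam 82 × 0.06 = 4.92
  Assignments 70 × 0.22 = 15.4
  Term paper 66.5 × 0.28 = 18.62
  Reflections 49.5 × 0.07 = 3.465
  Essays 70 × 0.25 = 17.5
  Weekly reports 63 × 0.05 = 3.15
Sum = 66.52
66.52 is ≥ 66 and < 69 → D+

D+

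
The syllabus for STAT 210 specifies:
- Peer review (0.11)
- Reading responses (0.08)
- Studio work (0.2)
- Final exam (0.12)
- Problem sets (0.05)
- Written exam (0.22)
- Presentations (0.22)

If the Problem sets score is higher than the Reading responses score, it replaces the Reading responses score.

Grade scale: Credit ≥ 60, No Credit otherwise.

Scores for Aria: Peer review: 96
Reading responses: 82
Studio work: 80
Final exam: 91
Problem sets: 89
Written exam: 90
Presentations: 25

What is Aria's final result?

Problem sets (89) > Reading responses (82), so Reading responses counts as 89.
Weighted total:
  Peer review 96 × 0.11 = 10.56
  Reading responses 89 × 0.08 = 7.12
  Studio work 80 × 0.2 = 16
  Final exam 91 × 0.12 = 10.92
  Problem sets 89 × 0.05 = 4.45
  Written exam 90 × 0.22 = 19.8
  Presentations 25 × 0.22 = 5.5
Sum = 74.35
74.35 ≥ 60 → Credit

Credit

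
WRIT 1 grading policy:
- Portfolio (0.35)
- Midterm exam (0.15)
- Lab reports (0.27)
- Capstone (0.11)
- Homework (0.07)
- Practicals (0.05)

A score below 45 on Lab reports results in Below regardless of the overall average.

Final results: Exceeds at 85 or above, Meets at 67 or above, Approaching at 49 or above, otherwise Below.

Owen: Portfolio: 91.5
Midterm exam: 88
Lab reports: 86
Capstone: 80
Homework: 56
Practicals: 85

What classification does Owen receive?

Exceeds

Lab reports score 86 ≥ 45: minimum met.
Weighted total:
  Portfolio 91.5 × 0.35 = 32.025
  Midterm exam 88 × 0.15 = 13.2
  Lab reports 86 × 0.27 = 23.22
  Capstone 80 × 0.11 = 8.8
  Homework 56 × 0.07 = 3.92
  Practicals 85 × 0.05 = 4.25
Sum = 85.415
85.415 ≥ 85 → Exceeds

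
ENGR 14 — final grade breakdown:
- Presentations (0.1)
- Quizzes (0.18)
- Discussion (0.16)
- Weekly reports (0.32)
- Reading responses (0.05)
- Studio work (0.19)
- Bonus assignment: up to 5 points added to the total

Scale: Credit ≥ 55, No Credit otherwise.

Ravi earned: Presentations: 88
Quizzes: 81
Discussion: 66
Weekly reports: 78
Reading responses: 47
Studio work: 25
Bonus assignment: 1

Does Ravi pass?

Weighted total:
  Presentations 88 × 0.1 = 8.8
  Quizzes 81 × 0.18 = 14.58
  Discussion 66 × 0.16 = 10.56
  Weekly reports 78 × 0.32 = 24.96
  Reading responses 47 × 0.05 = 2.35
  Studio work 25 × 0.19 = 4.75
Sum = 66
Bonus assignment: 66 + 1 = 67
67 ≥ 55 → Credit

Credit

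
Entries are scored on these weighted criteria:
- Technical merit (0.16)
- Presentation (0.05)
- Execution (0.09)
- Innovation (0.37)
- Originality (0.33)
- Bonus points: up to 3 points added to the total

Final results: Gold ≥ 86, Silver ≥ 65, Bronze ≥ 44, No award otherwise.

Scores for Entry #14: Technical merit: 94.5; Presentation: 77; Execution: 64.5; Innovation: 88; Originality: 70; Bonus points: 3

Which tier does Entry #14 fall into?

Silver

Weighted total:
  Technical merit 94.5 × 0.16 = 15.12
  Presentation 77 × 0.05 = 3.85
  Execution 64.5 × 0.09 = 5.805
  Innovation 88 × 0.37 = 32.56
  Originality 70 × 0.33 = 23.1
Sum = 80.435
Bonus points: 80.435 + 3 = 83.435
83.435 is ≥ 65 and < 86 → Silver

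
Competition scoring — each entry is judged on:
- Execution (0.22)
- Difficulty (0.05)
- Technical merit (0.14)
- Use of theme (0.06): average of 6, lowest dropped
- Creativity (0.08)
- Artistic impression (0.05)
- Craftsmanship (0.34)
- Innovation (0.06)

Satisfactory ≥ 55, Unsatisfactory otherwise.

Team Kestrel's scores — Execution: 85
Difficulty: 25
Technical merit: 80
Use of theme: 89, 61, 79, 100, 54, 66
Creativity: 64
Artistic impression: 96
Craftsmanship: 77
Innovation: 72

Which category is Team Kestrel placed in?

Use of theme: drop 54 → average of remaining 5 = 395/5 = 79
Weighted total:
  Execution 85 × 0.22 = 18.7
  Difficulty 25 × 0.05 = 1.25
  Technical merit 80 × 0.14 = 11.2
  Use of theme 79 × 0.06 = 4.74
  Creativity 64 × 0.08 = 5.12
  Artistic impression 96 × 0.05 = 4.8
  Craftsmanship 77 × 0.34 = 26.18
  Innovation 72 × 0.06 = 4.32
Sum = 76.31
76.31 ≥ 55 → Satisfactory

Satisfactory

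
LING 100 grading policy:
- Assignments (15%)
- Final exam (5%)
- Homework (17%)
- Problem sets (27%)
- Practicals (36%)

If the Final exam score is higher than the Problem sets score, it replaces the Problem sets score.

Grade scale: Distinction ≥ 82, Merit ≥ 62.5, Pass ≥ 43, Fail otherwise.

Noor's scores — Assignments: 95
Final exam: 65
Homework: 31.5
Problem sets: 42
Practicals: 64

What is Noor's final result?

Merit

Final exam (65) > Problem sets (42), so Problem sets counts as 65.
Weighted total:
  Assignments 95 × 0.15 = 14.25
  Final exam 65 × 0.05 = 3.25
  Homework 31.5 × 0.17 = 5.355
  Problem sets 65 × 0.27 = 17.55
  Practicals 64 × 0.36 = 23.04
Sum = 63.445
63.445 is ≥ 62.5 and < 82 → Merit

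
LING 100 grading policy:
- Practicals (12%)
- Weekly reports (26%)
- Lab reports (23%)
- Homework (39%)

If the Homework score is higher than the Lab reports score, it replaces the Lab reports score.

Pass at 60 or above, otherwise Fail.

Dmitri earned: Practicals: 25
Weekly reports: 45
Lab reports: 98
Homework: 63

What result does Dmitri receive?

Pass

Homework (63) ≤ Lab reports (98), so Lab reports stays at 98.
Weighted total:
  Practicals 25 × 0.12 = 3
  Weekly reports 45 × 0.26 = 11.7
  Lab reports 98 × 0.23 = 22.54
  Homework 63 × 0.39 = 24.57
Sum = 61.81
61.81 ≥ 60 → Pass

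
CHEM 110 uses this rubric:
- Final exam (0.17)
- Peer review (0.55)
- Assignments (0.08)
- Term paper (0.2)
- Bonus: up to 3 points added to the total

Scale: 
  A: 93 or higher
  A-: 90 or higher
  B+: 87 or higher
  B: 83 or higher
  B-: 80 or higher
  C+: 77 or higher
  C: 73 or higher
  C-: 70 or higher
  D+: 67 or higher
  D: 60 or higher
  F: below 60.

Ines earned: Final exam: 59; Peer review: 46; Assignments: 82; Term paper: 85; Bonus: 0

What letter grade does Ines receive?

F

Weighted total:
  Final exam 59 × 0.17 = 10.03
  Peer review 46 × 0.55 = 25.3
  Assignments 82 × 0.08 = 6.56
  Term paper 85 × 0.2 = 17
Sum = 58.89
Bonus: 58.89 + 0 = 58.89
58.89 < 60 → F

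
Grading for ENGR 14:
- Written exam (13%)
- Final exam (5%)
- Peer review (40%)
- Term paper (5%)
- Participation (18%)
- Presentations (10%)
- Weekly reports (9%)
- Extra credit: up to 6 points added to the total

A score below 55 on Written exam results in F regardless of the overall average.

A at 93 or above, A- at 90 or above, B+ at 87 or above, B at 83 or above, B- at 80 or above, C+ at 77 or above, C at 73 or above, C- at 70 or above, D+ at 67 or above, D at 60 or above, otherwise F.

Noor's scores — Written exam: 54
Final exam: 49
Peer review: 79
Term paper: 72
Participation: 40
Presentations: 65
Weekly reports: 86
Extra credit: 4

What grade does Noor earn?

F

Written exam score 54 < 55: minimum not met.
Weighted total:
  Written exam 54 × 0.13 = 7.02
  Final exam 49 × 0.05 = 2.45
  Peer review 79 × 0.4 = 31.6
  Term paper 72 × 0.05 = 3.6
  Participation 40 × 0.18 = 7.2
  Presentations 65 × 0.1 = 6.5
  Weekly reports 86 × 0.09 = 7.74
Sum = 66.11
Extra credit: 66.11 + 4 = 70.11
Because the Written exam minimum was not met, the result is F.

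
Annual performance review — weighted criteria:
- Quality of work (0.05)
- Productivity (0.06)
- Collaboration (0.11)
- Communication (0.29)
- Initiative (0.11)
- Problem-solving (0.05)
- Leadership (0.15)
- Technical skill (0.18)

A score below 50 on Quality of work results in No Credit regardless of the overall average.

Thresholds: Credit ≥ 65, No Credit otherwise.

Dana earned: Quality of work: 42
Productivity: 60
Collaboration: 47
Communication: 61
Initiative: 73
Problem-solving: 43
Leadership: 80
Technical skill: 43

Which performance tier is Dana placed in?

Quality of work score 42 < 50: minimum not met.
Weighted total:
  Quality of work 42 × 0.05 = 2.1
  Productivity 60 × 0.06 = 3.6
  Collaboration 47 × 0.11 = 5.17
  Communication 61 × 0.29 = 17.69
  Initiative 73 × 0.11 = 8.03
  Problem-solving 43 × 0.05 = 2.15
  Leadership 80 × 0.15 = 12
  Technical skill 43 × 0.18 = 7.74
Sum = 58.48
Because the Quality of work minimum was not met, the result is No Credit.

No Credit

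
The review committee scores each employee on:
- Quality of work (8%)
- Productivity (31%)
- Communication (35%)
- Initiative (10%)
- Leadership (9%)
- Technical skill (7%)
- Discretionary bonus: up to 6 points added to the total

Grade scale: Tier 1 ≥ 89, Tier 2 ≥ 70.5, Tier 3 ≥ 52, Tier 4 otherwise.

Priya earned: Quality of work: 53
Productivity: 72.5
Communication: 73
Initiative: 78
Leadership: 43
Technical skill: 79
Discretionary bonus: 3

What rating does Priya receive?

Tier 2

Weighted total:
  Quality of work 53 × 0.08 = 4.24
  Productivity 72.5 × 0.31 = 22.475
  Communication 73 × 0.35 = 25.55
  Initiative 78 × 0.1 = 7.8
  Leadership 43 × 0.09 = 3.87
  Technical skill 79 × 0.07 = 5.53
Sum = 69.465
Discretionary bonus: 69.465 + 3 = 72.465
72.465 is ≥ 70.5 and < 89 → Tier 2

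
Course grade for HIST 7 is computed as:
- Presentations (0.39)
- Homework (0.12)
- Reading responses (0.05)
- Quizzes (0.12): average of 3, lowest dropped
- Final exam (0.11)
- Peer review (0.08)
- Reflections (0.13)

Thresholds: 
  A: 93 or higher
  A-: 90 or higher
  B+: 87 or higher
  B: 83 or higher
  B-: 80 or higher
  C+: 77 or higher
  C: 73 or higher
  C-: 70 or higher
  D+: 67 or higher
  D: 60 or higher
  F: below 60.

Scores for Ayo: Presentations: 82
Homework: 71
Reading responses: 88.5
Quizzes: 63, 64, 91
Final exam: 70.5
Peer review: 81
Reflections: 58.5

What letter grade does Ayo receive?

Quizzes: drop 63 → average of remaining 2 = 155/2 = 77.5
Weighted total:
  Presentations 82 × 0.39 = 31.98
  Homework 71 × 0.12 = 8.52
  Reading responses 88.5 × 0.05 = 4.425
  Quizzes 77.5 × 0.12 = 9.3
  Final exam 70.5 × 0.11 = 7.755
  Peer review 81 × 0.08 = 6.48
  Reflections 58.5 × 0.13 = 7.605
Sum = 76.065
76.065 is ≥ 73 and < 77 → C

C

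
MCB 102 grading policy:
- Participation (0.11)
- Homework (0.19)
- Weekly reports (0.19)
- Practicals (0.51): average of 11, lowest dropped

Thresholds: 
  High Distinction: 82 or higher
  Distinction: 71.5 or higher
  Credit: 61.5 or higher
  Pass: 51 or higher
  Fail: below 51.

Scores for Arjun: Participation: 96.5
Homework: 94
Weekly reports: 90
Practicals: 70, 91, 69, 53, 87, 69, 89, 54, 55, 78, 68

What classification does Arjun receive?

High Distinction

Practicals: drop 53 → average of remaining 10 = 730/10 = 73
Weighted total:
  Participation 96.5 × 0.11 = 10.615
  Homework 94 × 0.19 = 17.86
  Weekly reports 90 × 0.19 = 17.1
  Practicals 73 × 0.51 = 37.23
Sum = 82.805
82.805 ≥ 82 → High Distinction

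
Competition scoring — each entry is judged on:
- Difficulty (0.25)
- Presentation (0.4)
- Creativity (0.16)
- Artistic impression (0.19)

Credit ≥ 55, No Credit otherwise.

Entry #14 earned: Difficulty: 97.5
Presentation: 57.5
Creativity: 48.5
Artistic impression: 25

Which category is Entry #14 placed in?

Weighted total:
  Difficulty 97.5 × 0.25 = 24.375
  Presentation 57.5 × 0.4 = 23
  Creativity 48.5 × 0.16 = 7.76
  Artistic impression 25 × 0.19 = 4.75
Sum = 59.885
59.885 ≥ 55 → Credit

Credit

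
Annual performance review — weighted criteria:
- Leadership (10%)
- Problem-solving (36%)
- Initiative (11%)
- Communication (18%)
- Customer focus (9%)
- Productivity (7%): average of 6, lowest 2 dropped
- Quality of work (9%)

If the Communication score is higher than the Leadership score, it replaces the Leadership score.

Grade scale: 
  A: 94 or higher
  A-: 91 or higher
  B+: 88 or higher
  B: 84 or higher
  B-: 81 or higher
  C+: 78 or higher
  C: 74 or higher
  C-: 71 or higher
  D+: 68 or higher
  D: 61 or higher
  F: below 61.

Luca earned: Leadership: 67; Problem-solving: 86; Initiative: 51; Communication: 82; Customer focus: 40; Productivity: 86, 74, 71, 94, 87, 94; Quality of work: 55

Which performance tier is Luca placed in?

Productivity: drop 71, 74 → average of remaining 4 = 361/4 = 90.25
Communication (82) > Leadership (67), so Leadership counts as 82.
Weighted total:
  Leadership 82 × 0.1 = 8.2
  Problem-solving 86 × 0.36 = 30.96
  Initiative 51 × 0.11 = 5.61
  Communication 82 × 0.18 = 14.76
  Customer focus 40 × 0.09 = 3.6
  Productivity 90.25 × 0.07 = 6.3175
  Quality of work 55 × 0.09 = 4.95
Sum = 74.3975
74.3975 is ≥ 74 and < 78 → C

C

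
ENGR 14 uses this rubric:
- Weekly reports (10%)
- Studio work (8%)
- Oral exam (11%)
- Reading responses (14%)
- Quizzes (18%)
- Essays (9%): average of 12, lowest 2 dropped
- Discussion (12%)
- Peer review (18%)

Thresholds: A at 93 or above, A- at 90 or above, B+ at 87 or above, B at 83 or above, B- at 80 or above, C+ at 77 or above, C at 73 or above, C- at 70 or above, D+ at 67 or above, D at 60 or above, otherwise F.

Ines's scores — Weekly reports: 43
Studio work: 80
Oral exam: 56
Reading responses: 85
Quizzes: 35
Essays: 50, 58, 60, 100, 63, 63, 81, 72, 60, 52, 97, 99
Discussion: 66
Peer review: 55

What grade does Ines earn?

Essays: drop 50, 52 → average of remaining 10 = 753/10 = 75.3
Weighted total:
  Weekly reports 43 × 0.1 = 4.3
  Studio work 80 × 0.08 = 6.4
  Oral exam 56 × 0.11 = 6.16
  Reading responses 85 × 0.14 = 11.9
  Quizzes 35 × 0.18 = 6.3
  Essays 75.3 × 0.09 = 6.777
  Discussion 66 × 0.12 = 7.92
  Peer review 55 × 0.18 = 9.9
Sum = 59.657
59.657 < 60 → F

F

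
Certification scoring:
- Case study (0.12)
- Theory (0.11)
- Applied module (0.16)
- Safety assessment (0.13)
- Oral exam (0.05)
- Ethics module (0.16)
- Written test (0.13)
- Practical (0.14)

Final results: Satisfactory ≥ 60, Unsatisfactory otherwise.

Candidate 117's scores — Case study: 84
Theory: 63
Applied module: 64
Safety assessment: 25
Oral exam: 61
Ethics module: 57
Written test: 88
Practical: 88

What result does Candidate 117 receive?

Satisfactory

Weighted total:
  Case study 84 × 0.12 = 10.08
  Theory 63 × 0.11 = 6.93
  Applied module 64 × 0.16 = 10.24
  Safety assessment 25 × 0.13 = 3.25
  Oral exam 61 × 0.05 = 3.05
  Ethics module 57 × 0.16 = 9.12
  Written test 88 × 0.13 = 11.44
  Practical 88 × 0.14 = 12.32
Sum = 66.43
66.43 ≥ 60 → Satisfactory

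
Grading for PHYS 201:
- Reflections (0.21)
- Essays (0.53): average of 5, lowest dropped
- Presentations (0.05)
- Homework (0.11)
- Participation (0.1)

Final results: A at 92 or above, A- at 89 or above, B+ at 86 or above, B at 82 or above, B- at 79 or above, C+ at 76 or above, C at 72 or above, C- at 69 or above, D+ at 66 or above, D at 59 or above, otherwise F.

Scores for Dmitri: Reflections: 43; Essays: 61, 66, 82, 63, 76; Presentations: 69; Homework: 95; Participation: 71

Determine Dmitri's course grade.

D+

Essays: drop 61 → average of remaining 4 = 287/4 = 71.75
Weighted total:
  Reflections 43 × 0.21 = 9.03
  Essays 71.75 × 0.53 = 38.0275
  Presentations 69 × 0.05 = 3.45
  Homework 95 × 0.11 = 10.45
  Participation 71 × 0.1 = 7.1
Sum = 68.0575
68.0575 is ≥ 66 and < 69 → D+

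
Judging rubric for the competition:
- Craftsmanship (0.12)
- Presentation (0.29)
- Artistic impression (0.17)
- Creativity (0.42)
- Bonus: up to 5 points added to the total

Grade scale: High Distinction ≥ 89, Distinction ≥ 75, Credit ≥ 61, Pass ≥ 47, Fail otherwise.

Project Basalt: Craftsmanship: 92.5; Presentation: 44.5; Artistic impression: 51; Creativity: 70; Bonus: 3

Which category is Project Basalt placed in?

Credit

Weighted total:
  Craftsmanship 92.5 × 0.12 = 11.1
  Presentation 44.5 × 0.29 = 12.905
  Artistic impression 51 × 0.17 = 8.67
  Creativity 70 × 0.42 = 29.4
Sum = 62.075
Bonus: 62.075 + 3 = 65.075
65.075 is ≥ 61 and < 75 → Credit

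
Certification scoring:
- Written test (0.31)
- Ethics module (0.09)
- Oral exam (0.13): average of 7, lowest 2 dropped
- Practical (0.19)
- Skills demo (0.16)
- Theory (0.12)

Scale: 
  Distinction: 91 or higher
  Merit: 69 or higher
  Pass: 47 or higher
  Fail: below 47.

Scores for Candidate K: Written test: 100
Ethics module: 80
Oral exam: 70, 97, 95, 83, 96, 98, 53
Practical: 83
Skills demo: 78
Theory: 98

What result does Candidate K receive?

Merit

Oral exam: drop 53, 70 → average of remaining 5 = 469/5 = 93.8
Weighted total:
  Written test 100 × 0.31 = 31
  Ethics module 80 × 0.09 = 7.2
  Oral exam 93.8 × 0.13 = 12.194
  Practical 83 × 0.19 = 15.77
  Skills demo 78 × 0.16 = 12.48
  Theory 98 × 0.12 = 11.76
Sum = 90.404
90.404 is ≥ 69 and < 91 → Merit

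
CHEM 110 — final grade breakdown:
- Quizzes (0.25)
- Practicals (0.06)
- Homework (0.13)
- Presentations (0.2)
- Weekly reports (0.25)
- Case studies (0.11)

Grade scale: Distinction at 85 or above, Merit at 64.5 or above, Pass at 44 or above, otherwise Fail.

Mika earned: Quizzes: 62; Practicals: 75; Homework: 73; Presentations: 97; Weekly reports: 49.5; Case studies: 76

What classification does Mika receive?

Weighted total:
  Quizzes 62 × 0.25 = 15.5
  Practicals 75 × 0.06 = 4.5
  Homework 73 × 0.13 = 9.49
  Presentations 97 × 0.2 = 19.4
  Weekly reports 49.5 × 0.25 = 12.375
  Case studies 76 × 0.11 = 8.36
Sum = 69.625
69.625 is ≥ 64.5 and < 85 → Merit

Merit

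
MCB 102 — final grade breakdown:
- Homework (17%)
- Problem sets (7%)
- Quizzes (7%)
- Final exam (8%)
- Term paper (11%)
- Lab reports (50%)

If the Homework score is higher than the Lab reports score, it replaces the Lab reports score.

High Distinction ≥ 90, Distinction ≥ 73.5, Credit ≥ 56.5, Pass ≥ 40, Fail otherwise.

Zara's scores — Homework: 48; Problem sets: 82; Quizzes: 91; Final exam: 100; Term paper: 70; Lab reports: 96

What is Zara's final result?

Homework (48) ≤ Lab reports (96), so Lab reports stays at 96.
Weighted total:
  Homework 48 × 0.17 = 8.16
  Problem sets 82 × 0.07 = 5.74
  Quizzes 91 × 0.07 = 6.37
  Final exam 100 × 0.08 = 8
  Term paper 70 × 0.11 = 7.7
  Lab reports 96 × 0.5 = 48
Sum = 83.97
83.97 is ≥ 73.5 and < 90 → Distinction

Distinction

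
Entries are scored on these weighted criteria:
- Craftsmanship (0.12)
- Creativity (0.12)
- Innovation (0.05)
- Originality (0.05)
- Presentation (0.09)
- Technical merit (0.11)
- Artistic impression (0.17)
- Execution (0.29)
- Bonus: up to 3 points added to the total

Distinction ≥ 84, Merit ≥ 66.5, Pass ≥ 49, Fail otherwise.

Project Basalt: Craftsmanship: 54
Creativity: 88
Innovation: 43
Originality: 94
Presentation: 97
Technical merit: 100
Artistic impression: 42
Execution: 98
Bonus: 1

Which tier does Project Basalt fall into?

Merit

Weighted total:
  Craftsmanship 54 × 0.12 = 6.48
  Creativity 88 × 0.12 = 10.56
  Innovation 43 × 0.05 = 2.15
  Originality 94 × 0.05 = 4.7
  Presentation 97 × 0.09 = 8.73
  Technical merit 100 × 0.11 = 11
  Artistic impression 42 × 0.17 = 7.14
  Execution 98 × 0.29 = 28.42
Sum = 79.18
Bonus: 79.18 + 1 = 80.18
80.18 is ≥ 66.5 and < 84 → Merit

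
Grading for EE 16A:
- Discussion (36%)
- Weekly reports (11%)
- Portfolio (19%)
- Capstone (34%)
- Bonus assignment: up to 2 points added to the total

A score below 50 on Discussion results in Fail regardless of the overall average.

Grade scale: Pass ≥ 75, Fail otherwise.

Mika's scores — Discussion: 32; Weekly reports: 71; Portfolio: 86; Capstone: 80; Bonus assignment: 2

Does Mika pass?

Discussion score 32 < 50: minimum not met.
Weighted total:
  Discussion 32 × 0.36 = 11.52
  Weekly reports 71 × 0.11 = 7.81
  Portfolio 86 × 0.19 = 16.34
  Capstone 80 × 0.34 = 27.2
Sum = 62.87
Bonus assignment: 62.87 + 2 = 64.87
Because the Discussion minimum was not met, the result is Fail.

Fail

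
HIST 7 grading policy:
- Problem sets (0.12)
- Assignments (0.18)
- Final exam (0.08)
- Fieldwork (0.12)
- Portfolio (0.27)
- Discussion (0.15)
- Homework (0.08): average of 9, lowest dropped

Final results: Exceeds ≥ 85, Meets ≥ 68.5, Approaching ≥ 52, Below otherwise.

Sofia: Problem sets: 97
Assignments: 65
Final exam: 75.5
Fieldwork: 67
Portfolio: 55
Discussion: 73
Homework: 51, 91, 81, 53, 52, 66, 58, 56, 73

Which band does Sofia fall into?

Meets

Homework: drop 51 → average of remaining 8 = 530/8 = 66.25
Weighted total:
  Problem sets 97 × 0.12 = 11.64
  Assignments 65 × 0.18 = 11.7
  Final exam 75.5 × 0.08 = 6.04
  Fieldwork 67 × 0.12 = 8.04
  Portfolio 55 × 0.27 = 14.85
  Discussion 73 × 0.15 = 10.95
  Homework 66.25 × 0.08 = 5.3
Sum = 68.52
68.52 is ≥ 68.5 and < 85 → Meets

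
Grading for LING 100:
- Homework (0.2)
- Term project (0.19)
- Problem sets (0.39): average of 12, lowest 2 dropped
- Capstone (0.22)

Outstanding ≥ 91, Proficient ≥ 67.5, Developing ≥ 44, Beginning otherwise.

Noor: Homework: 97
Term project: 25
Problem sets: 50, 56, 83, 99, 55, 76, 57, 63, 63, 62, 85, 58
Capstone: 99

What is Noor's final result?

Problem sets: drop 50, 55 → average of remaining 10 = 702/10 = 70.2
Weighted total:
  Homework 97 × 0.2 = 19.4
  Term project 25 × 0.19 = 4.75
  Problem sets 70.2 × 0.39 = 27.378
  Capstone 99 × 0.22 = 21.78
Sum = 73.308
73.308 is ≥ 67.5 and < 91 → Proficient

Proficient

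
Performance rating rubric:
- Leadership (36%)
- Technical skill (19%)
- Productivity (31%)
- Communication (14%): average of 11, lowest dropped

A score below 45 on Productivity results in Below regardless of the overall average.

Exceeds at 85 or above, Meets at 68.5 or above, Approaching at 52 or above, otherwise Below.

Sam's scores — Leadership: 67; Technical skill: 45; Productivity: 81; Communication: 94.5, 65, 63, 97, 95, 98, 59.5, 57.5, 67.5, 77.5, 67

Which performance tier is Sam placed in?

Meets

Communication: drop 57.5 → average of remaining 10 = 784/10 = 78.4
Productivity score 81 ≥ 45: minimum met.
Weighted total:
  Leadership 67 × 0.36 = 24.12
  Technical skill 45 × 0.19 = 8.55
  Productivity 81 × 0.31 = 25.11
  Communication 78.4 × 0.14 = 10.976
Sum = 68.756
68.756 is ≥ 68.5 and < 85 → Meets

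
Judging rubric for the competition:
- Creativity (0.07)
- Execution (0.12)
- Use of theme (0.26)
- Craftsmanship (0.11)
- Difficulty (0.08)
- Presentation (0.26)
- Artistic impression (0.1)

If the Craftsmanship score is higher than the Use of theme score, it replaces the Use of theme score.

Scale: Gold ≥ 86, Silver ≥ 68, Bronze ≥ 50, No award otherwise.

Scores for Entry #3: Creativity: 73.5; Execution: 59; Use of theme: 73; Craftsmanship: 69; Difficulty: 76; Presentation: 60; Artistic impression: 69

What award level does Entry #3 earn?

Bronze

Craftsmanship (69) ≤ Use of theme (73), so Use of theme stays at 73.
Weighted total:
  Creativity 73.5 × 0.07 = 5.145
  Execution 59 × 0.12 = 7.08
  Use of theme 73 × 0.26 = 18.98
  Craftsmanship 69 × 0.11 = 7.59
  Difficulty 76 × 0.08 = 6.08
  Presentation 60 × 0.26 = 15.6
  Artistic impression 69 × 0.1 = 6.9
Sum = 67.375
67.375 is ≥ 50 and < 68 → Bronze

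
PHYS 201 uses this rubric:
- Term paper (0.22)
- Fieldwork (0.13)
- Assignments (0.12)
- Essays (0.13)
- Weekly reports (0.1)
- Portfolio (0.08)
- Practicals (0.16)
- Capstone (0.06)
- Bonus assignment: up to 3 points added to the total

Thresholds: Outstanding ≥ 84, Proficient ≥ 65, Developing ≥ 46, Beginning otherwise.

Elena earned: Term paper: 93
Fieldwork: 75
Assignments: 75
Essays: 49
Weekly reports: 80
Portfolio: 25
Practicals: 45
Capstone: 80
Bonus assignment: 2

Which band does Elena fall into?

Weighted total:
  Term paper 93 × 0.22 = 20.46
  Fieldwork 75 × 0.13 = 9.75
  Assignments 75 × 0.12 = 9
  Essays 49 × 0.13 = 6.37
  Weekly reports 80 × 0.1 = 8
  Portfolio 25 × 0.08 = 2
  Practicals 45 × 0.16 = 7.2
  Capstone 80 × 0.06 = 4.8
Sum = 67.58
Bonus assignment: 67.58 + 2 = 69.58
69.58 is ≥ 65 and < 84 → Proficient

Proficient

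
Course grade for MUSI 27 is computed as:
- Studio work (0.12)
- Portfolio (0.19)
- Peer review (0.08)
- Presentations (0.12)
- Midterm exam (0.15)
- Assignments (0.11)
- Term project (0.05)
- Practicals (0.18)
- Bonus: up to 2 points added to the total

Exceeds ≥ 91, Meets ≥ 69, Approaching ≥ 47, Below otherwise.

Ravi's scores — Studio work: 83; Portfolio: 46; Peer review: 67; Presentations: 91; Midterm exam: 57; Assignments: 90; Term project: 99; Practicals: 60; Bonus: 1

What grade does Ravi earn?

Weighted total:
  Studio work 83 × 0.12 = 9.96
  Portfolio 46 × 0.19 = 8.74
  Peer review 67 × 0.08 = 5.36
  Presentations 91 × 0.12 = 10.92
  Midterm exam 57 × 0.15 = 8.55
  Assignments 90 × 0.11 = 9.9
  Term project 99 × 0.05 = 4.95
  Practicals 60 × 0.18 = 10.8
Sum = 69.18
Bonus: 69.18 + 1 = 70.18
70.18 is ≥ 69 and < 91 → Meets

Meets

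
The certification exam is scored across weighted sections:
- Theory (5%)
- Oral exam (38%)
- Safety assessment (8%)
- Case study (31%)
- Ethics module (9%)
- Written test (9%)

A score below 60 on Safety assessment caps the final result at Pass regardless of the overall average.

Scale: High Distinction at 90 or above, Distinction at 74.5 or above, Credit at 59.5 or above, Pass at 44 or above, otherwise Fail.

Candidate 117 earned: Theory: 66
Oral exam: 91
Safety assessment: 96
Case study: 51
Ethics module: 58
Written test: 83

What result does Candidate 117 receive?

Credit

Safety assessment score 96 ≥ 60: minimum met.
Weighted total:
  Theory 66 × 0.05 = 3.3
  Oral exam 91 × 0.38 = 34.58
  Safety assessment 96 × 0.08 = 7.68
  Case study 51 × 0.31 = 15.81
  Ethics module 58 × 0.09 = 5.22
  Written test 83 × 0.09 = 7.47
Sum = 74.06
74.06 is ≥ 59.5 and < 74.5 → Credit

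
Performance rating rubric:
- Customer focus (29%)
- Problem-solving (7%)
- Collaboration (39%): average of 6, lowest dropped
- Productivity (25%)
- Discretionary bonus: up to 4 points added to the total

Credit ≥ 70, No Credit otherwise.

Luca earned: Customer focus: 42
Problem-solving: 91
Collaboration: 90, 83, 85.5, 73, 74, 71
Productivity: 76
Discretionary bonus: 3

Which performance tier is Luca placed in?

Credit

Collaboration: drop 71 → average of remaining 5 = 405.5/5 = 81.1
Weighted total:
  Customer focus 42 × 0.29 = 12.18
  Problem-solving 91 × 0.07 = 6.37
  Collaboration 81.1 × 0.39 = 31.629
  Productivity 76 × 0.25 = 19
Sum = 69.179
Discretionary bonus: 69.179 + 3 = 72.179
72.179 ≥ 70 → Credit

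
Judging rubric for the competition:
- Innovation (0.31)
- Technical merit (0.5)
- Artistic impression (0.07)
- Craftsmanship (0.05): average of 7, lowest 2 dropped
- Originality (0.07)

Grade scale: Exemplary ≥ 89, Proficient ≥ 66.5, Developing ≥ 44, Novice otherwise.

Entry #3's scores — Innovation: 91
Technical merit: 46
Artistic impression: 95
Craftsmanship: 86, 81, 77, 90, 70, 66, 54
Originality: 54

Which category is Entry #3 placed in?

Craftsmanship: drop 54, 66 → average of remaining 5 = 404/5 = 80.8
Weighted total:
  Innovation 91 × 0.31 = 28.21
  Technical merit 46 × 0.5 = 23
  Artistic impression 95 × 0.07 = 6.65
  Craftsmanship 80.8 × 0.05 = 4.04
  Originality 54 × 0.07 = 3.78
Sum = 65.68
65.68 is ≥ 44 and < 66.5 → Developing

Developing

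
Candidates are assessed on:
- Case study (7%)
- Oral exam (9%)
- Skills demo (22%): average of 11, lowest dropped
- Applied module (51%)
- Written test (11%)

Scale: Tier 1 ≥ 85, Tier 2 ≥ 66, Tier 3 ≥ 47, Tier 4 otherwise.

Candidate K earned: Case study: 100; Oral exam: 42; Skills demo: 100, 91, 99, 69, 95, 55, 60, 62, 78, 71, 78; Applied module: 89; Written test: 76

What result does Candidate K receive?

Skills demo: drop 55 → average of remaining 10 = 803/10 = 80.3
Weighted total:
  Case study 100 × 0.07 = 7
  Oral exam 42 × 0.09 = 3.78
  Skills demo 80.3 × 0.22 = 17.666
  Applied module 89 × 0.51 = 45.39
  Written test 76 × 0.11 = 8.36
Sum = 82.196
82.196 is ≥ 66 and < 85 → Tier 2

Tier 2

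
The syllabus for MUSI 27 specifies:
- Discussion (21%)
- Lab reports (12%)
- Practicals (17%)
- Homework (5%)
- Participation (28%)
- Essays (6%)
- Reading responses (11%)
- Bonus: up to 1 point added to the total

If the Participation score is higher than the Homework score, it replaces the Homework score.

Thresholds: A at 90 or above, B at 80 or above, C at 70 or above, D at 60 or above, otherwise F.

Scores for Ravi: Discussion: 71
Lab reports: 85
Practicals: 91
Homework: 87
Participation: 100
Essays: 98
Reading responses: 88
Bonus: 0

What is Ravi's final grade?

B

Participation (100) > Homework (87), so Homework counts as 100.
Weighted total:
  Discussion 71 × 0.21 = 14.91
  Lab reports 85 × 0.12 = 10.2
  Practicals 91 × 0.17 = 15.47
  Homework 100 × 0.05 = 5
  Participation 100 × 0.28 = 28
  Essays 98 × 0.06 = 5.88
  Reading responses 88 × 0.11 = 9.68
Sum = 89.14
Bonus: 89.14 + 0 = 89.14
89.14 is ≥ 80 and < 90 → B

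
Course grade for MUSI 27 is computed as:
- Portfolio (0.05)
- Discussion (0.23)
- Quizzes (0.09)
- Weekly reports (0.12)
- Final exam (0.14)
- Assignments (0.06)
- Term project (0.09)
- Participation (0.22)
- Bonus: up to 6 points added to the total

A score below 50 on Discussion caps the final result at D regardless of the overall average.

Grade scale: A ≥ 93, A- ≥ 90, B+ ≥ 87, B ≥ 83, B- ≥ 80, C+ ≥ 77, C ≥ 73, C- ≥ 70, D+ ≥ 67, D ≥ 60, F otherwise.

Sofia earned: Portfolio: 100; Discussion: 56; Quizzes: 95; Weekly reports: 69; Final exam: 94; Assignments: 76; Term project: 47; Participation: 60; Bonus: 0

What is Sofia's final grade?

D+

Discussion score 56 ≥ 50: minimum met.
Weighted total:
  Portfolio 100 × 0.05 = 5
  Discussion 56 × 0.23 = 12.88
  Quizzes 95 × 0.09 = 8.55
  Weekly reports 69 × 0.12 = 8.28
  Final exam 94 × 0.14 = 13.16
  Assignments 76 × 0.06 = 4.56
  Term project 47 × 0.09 = 4.23
  Participation 60 × 0.22 = 13.2
Sum = 69.86
Bonus: 69.86 + 0 = 69.86
69.86 is ≥ 67 and < 70 → D+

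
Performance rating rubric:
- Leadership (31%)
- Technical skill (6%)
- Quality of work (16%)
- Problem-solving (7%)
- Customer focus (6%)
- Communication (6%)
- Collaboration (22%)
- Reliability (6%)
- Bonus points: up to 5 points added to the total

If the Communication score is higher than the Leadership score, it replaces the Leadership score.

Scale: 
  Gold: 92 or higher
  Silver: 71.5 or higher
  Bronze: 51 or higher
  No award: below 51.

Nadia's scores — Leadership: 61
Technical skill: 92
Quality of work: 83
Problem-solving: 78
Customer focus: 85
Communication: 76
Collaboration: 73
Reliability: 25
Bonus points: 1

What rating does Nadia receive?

Silver

Communication (76) > Leadership (61), so Leadership counts as 76.
Weighted total:
  Leadership 76 × 0.31 = 23.56
  Technical skill 92 × 0.06 = 5.52
  Quality of work 83 × 0.16 = 13.28
  Problem-solving 78 × 0.07 = 5.46
  Customer focus 85 × 0.06 = 5.1
  Communication 76 × 0.06 = 4.56
  Collaboration 73 × 0.22 = 16.06
  Reliability 25 × 0.06 = 1.5
Sum = 75.04
Bonus points: 75.04 + 1 = 76.04
76.04 is ≥ 71.5 and < 92 → Silver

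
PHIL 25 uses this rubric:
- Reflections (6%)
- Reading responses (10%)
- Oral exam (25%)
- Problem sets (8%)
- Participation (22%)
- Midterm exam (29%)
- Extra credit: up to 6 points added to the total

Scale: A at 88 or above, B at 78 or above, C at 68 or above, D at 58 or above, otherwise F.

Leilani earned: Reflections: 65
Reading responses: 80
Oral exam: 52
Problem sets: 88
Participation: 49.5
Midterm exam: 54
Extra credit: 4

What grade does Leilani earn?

D

Weighted total:
  Reflections 65 × 0.06 = 3.9
  Reading responses 80 × 0.1 = 8
  Oral exam 52 × 0.25 = 13
  Problem sets 88 × 0.08 = 7.04
  Participation 49.5 × 0.22 = 10.89
  Midterm exam 54 × 0.29 = 15.66
Sum = 58.49
Extra credit: 58.49 + 4 = 62.49
62.49 is ≥ 58 and < 68 → D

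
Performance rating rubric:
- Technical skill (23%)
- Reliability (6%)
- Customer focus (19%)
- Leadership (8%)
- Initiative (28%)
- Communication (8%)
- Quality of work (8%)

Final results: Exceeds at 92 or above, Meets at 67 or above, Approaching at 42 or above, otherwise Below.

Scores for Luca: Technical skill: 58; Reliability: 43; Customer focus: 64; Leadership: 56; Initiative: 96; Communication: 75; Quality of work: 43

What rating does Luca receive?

Meets

Weighted total:
  Technical skill 58 × 0.23 = 13.34
  Reliability 43 × 0.06 = 2.58
  Customer focus 64 × 0.19 = 12.16
  Leadership 56 × 0.08 = 4.48
  Initiative 96 × 0.28 = 26.88
  Communication 75 × 0.08 = 6
  Quality of work 43 × 0.08 = 3.44
Sum = 68.88
68.88 is ≥ 67 and < 92 → Meets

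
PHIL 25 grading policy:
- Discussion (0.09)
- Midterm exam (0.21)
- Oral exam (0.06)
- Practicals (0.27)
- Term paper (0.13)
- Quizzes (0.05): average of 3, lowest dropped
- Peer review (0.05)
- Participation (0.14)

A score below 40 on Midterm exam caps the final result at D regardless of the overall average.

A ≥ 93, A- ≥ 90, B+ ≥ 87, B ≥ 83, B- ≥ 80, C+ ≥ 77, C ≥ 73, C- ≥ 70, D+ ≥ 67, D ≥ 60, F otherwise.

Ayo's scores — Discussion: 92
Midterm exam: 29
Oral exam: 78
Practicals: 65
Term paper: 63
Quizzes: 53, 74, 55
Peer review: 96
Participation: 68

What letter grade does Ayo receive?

D

Quizzes: drop 53 → average of remaining 2 = 129/2 = 64.5
Midterm exam score 29 < 40: minimum not met.
Weighted total:
  Discussion 92 × 0.09 = 8.28
  Midterm exam 29 × 0.21 = 6.09
  Oral exam 78 × 0.06 = 4.68
  Practicals 65 × 0.27 = 17.55
  Term paper 63 × 0.13 = 8.19
  Quizzes 64.5 × 0.05 = 3.225
  Peer review 96 × 0.05 = 4.8
  Participation 68 × 0.14 = 9.52
Sum = 62.335
62.335 would be D; cap at D applies → D.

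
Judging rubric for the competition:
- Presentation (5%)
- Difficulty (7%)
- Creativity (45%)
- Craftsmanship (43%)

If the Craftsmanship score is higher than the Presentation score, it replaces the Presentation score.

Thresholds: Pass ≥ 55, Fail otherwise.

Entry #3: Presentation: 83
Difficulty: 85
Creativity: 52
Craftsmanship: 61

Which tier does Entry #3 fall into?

Pass

Craftsmanship (61) ≤ Presentation (83), so Presentation stays at 83.
Weighted total:
  Presentation 83 × 0.05 = 4.15
  Difficulty 85 × 0.07 = 5.95
  Creativity 52 × 0.45 = 23.4
  Craftsmanship 61 × 0.43 = 26.23
Sum = 59.73
59.73 ≥ 55 → Pass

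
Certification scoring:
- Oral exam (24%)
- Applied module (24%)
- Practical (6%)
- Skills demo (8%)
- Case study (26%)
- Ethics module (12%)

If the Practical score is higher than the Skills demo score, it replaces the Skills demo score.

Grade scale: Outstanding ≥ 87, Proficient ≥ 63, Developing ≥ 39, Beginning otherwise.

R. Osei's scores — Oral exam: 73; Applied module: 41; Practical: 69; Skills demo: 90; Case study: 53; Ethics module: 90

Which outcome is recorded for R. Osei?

Proficient

Practical (69) ≤ Skills demo (90), so Skills demo stays at 90.
Weighted total:
  Oral exam 73 × 0.24 = 17.52
  Applied module 41 × 0.24 = 9.84
  Practical 69 × 0.06 = 4.14
  Skills demo 90 × 0.08 = 7.2
  Case study 53 × 0.26 = 13.78
  Ethics module 90 × 0.12 = 10.8
Sum = 63.28
63.28 is ≥ 63 and < 87 → Proficient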